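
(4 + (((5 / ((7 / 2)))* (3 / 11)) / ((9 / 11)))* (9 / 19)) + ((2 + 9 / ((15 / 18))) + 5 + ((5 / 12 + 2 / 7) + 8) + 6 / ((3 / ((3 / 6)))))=253189 / 7980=31.73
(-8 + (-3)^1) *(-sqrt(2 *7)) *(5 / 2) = 55 *sqrt(14) / 2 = 102.90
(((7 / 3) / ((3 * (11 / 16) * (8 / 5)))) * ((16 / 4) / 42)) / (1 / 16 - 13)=-320 / 61479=-0.01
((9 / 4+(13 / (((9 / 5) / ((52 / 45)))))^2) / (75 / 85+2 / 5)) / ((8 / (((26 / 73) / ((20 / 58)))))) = 12093481777 / 1670588064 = 7.24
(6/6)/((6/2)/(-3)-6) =-1/7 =-0.14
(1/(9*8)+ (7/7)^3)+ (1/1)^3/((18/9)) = 109/72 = 1.51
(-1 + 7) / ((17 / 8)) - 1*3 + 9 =150 / 17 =8.82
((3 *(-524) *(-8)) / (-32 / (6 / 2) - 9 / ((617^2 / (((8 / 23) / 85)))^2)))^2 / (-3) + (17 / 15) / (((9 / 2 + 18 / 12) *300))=-3838296130923008867496342855432839726480938903 / 8283848036436549253531711595117148507000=-463347.00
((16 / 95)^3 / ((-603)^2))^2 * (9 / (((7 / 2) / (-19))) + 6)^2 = 268435456 / 846612026521277258025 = 0.00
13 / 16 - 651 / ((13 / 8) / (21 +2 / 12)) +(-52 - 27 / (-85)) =-150820339 / 17680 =-8530.56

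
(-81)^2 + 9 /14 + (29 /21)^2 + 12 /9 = 5790227 /882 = 6564.88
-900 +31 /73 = -65669 /73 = -899.58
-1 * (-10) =10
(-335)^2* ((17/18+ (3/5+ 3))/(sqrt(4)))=255000.14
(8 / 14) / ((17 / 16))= 64 / 119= 0.54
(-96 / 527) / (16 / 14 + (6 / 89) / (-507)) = -5053776 / 31702739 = -0.16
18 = 18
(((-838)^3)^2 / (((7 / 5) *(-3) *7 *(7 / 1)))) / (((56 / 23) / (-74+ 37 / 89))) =10867401208028459901160 / 213689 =50856156414361337.74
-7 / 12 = -0.58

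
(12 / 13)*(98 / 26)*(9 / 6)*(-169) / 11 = -882 / 11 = -80.18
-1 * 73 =-73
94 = 94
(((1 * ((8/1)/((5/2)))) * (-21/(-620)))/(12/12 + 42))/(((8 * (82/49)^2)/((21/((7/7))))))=1058841/448154600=0.00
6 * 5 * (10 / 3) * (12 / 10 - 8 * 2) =-1480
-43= -43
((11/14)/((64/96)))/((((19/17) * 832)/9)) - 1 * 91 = -40273735/442624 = -90.99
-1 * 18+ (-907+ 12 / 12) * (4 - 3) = -924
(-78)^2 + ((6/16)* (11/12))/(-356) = 6084.00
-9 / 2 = -4.50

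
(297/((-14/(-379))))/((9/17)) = 212619/14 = 15187.07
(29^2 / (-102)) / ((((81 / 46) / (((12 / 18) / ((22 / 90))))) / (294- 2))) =-3728.89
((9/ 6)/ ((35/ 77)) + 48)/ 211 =513/ 2110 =0.24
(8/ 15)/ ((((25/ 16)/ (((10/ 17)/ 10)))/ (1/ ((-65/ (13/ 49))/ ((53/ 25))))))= -6784/ 39046875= -0.00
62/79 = 0.78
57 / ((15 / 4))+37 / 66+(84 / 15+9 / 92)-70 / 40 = 149587 / 7590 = 19.71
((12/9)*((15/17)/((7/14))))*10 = 400/17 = 23.53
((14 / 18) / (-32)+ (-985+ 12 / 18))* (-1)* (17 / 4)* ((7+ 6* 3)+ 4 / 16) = 486760915 / 4608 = 105633.88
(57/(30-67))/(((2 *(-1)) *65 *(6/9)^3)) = 1539/38480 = 0.04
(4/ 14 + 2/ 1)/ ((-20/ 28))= -3.20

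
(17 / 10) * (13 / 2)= 221 / 20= 11.05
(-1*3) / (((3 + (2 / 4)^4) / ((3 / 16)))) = -9 / 49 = -0.18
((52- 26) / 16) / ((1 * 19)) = 13 / 152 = 0.09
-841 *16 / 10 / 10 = -3364 / 25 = -134.56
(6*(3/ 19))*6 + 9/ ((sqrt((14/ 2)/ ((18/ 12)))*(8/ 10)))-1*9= -63/ 19 + 45*sqrt(42)/ 56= 1.89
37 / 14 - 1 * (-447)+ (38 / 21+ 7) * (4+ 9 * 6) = 40345 / 42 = 960.60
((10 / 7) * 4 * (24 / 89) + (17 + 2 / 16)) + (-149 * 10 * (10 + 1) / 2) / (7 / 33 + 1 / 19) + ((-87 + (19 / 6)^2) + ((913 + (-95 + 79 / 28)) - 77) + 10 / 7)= -112683483019 / 3723048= -30266.46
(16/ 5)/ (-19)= -16/ 95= -0.17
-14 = -14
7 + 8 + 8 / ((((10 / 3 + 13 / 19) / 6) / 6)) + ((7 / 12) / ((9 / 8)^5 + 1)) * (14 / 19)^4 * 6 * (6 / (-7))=86.37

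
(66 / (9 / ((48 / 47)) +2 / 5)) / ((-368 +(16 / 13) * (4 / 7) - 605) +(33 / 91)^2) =-66248 / 8989725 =-0.01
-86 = -86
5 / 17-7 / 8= -79 / 136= -0.58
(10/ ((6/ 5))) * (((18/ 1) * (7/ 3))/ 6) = 175/ 3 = 58.33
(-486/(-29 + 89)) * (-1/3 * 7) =189/10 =18.90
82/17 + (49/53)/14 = 8811/1802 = 4.89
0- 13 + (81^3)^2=282429536468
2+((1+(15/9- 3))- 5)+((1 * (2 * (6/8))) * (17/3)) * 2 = 41/3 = 13.67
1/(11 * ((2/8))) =4/11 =0.36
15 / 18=5 / 6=0.83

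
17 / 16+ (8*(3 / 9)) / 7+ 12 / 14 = 773 / 336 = 2.30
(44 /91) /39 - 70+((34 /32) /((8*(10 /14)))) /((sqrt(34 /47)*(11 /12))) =-248386 /3549+21*sqrt(1598) /3520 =-69.75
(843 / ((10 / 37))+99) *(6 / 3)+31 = 32336 / 5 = 6467.20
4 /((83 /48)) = 192 /83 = 2.31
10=10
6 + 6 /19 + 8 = 272 /19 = 14.32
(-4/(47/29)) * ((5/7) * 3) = -1740/329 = -5.29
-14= -14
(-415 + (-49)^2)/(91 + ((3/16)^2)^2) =130154496/5963857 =21.82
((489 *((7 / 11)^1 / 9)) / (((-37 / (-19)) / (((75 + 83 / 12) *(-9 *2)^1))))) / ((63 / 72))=-12177404 / 407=-29919.91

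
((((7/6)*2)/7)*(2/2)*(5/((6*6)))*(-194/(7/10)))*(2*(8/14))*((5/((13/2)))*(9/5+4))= -1125200/17199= -65.42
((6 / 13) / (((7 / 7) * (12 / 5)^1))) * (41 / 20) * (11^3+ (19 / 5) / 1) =136817 / 260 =526.22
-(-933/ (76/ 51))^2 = -2264141889/ 5776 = -391991.32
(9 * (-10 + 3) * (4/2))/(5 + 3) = -63/4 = -15.75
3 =3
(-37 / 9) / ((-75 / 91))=3367 / 675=4.99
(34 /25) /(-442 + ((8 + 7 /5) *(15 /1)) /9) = -102 /31975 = -0.00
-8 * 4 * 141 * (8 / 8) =-4512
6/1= 6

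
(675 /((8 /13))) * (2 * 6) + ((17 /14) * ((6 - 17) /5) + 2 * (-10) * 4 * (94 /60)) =1368622 /105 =13034.50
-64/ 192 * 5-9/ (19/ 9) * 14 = -3497/ 57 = -61.35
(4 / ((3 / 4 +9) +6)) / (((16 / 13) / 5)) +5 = 380 / 63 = 6.03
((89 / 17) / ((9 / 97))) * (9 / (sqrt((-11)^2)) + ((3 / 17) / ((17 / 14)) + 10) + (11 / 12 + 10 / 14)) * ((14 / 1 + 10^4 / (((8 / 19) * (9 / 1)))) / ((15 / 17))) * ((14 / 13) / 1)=69322270266790 / 30127383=2300972.18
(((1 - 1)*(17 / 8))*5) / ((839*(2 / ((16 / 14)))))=0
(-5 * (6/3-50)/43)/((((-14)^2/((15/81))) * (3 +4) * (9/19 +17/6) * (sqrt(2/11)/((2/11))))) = 3800 * sqrt(22)/183492309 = 0.00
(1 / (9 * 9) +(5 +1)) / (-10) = -0.60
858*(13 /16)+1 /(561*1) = 697.13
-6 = -6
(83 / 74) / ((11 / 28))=1162 / 407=2.86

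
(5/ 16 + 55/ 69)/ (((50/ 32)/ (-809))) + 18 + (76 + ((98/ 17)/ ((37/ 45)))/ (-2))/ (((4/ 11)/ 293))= 10044012929/ 173604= 57855.88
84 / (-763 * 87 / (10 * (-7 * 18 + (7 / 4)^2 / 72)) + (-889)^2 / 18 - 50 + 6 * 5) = 0.00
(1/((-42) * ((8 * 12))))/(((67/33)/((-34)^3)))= 54043/11256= 4.80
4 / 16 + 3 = 13 / 4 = 3.25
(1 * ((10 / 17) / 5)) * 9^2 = 162 / 17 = 9.53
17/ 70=0.24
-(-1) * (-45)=-45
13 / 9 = 1.44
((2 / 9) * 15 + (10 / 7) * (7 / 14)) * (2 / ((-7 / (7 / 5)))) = -34 / 21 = -1.62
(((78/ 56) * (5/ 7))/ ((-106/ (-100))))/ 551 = 4875/ 2861894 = 0.00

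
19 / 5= 3.80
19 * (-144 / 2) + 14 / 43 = -58810 / 43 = -1367.67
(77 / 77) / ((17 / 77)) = 77 / 17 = 4.53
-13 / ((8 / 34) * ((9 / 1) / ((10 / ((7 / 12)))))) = -2210 / 21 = -105.24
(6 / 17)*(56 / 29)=336 / 493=0.68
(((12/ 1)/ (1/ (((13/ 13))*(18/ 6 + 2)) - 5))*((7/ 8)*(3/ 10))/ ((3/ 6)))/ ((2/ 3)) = -63/ 32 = -1.97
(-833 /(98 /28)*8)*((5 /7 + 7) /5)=-14688 /5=-2937.60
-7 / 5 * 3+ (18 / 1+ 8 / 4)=79 / 5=15.80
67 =67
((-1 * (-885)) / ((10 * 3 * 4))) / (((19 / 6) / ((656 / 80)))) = 7257 / 380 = 19.10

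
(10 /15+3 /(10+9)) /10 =47 /570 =0.08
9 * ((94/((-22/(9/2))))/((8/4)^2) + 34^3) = 31124961/88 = 353692.74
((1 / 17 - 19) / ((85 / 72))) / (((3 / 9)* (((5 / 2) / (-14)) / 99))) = 192798144 / 7225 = 26684.86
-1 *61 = -61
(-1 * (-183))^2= 33489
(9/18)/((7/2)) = 1/7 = 0.14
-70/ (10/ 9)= -63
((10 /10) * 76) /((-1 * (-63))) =76 /63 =1.21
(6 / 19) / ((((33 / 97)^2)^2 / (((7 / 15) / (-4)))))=-619704967 / 225324990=-2.75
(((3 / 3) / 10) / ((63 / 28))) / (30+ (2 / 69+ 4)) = 23 / 17610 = 0.00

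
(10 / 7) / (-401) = -10 / 2807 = -0.00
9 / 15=3 / 5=0.60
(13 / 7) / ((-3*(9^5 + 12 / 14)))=-13 / 1240047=-0.00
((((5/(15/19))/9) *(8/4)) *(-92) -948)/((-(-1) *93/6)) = -58184/837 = -69.51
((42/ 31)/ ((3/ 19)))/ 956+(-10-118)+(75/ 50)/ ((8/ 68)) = -3415283/ 29636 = -115.24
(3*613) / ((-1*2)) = -1839 / 2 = -919.50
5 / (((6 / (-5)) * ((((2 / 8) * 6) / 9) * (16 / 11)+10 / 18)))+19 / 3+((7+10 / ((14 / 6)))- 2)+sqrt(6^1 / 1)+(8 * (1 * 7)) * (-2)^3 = -1451965 / 3318+sqrt(6) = -435.15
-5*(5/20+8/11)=-215/44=-4.89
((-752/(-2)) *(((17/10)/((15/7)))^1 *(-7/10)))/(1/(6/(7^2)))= -3196/125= -25.57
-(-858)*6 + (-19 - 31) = 5098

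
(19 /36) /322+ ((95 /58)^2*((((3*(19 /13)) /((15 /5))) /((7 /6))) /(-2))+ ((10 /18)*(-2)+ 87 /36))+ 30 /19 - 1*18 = -1925724031 /114665304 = -16.79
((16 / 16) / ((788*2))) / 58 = 1 / 91408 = 0.00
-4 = -4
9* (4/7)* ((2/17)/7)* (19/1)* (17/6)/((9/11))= 836/147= 5.69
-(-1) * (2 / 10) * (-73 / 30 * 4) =-146 / 75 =-1.95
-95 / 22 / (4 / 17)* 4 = -1615 / 22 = -73.41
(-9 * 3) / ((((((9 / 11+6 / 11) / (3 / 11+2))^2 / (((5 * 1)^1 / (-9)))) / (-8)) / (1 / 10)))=-100 / 3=-33.33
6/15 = 2/5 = 0.40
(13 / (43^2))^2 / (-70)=-169 / 239316070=-0.00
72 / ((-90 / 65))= -52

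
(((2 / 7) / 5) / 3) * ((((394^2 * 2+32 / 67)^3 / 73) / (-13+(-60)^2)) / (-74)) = -9001061526646307708416 / 305963533636005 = -29418739.61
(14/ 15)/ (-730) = -0.00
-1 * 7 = -7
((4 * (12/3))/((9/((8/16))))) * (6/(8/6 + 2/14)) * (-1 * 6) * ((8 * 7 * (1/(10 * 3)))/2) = -20.23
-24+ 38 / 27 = -610 / 27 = -22.59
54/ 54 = 1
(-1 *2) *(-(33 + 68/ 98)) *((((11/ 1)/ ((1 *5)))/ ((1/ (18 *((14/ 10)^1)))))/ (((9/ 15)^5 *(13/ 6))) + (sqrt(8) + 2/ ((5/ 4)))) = 22473.02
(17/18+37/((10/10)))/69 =683/1242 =0.55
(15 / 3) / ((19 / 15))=75 / 19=3.95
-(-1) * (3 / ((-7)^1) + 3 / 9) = -2 / 21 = -0.10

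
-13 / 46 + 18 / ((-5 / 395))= -65425 / 46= -1422.28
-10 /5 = -2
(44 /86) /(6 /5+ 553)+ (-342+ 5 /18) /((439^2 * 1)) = -351322523 /413339135634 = -0.00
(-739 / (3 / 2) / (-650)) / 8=739 / 7800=0.09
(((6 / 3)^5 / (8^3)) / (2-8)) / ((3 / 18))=-0.06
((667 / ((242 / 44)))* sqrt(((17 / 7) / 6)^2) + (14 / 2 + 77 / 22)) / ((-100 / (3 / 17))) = -0.11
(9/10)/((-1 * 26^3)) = -9/175760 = -0.00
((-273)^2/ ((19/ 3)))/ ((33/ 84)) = 6260436/ 209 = 29954.24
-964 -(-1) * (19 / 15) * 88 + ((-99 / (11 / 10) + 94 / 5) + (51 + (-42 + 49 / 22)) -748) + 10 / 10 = -547637 / 330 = -1659.51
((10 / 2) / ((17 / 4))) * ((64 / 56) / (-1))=-160 / 119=-1.34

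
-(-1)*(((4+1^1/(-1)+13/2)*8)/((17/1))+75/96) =2857/544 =5.25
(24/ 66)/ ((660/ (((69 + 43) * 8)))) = 896/ 1815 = 0.49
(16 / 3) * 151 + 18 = 2470 / 3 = 823.33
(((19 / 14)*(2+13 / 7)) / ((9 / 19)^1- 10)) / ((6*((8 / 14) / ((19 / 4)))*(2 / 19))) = -1172889 / 162176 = -7.23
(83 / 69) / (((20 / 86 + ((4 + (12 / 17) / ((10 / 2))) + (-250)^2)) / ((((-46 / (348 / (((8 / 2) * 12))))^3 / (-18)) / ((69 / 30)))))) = 8931065600 / 75218652945729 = 0.00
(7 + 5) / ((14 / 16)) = 96 / 7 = 13.71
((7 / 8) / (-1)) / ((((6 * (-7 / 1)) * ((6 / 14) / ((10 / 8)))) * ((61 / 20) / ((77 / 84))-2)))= 1925 / 42048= 0.05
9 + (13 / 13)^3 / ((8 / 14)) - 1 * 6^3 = -821 / 4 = -205.25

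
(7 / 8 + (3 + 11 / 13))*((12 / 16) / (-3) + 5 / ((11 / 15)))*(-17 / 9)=-2412283 / 41184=-58.57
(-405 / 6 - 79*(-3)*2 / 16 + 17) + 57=289 / 8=36.12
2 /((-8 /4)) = -1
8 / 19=0.42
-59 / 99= -0.60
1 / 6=0.17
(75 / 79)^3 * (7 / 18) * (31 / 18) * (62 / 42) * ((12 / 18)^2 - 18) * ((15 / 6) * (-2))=75078125 / 1011042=74.26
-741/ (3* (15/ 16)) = -3952/ 15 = -263.47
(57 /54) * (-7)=-7.39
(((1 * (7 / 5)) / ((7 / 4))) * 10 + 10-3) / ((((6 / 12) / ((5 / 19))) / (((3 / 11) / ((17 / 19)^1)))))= 450 / 187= 2.41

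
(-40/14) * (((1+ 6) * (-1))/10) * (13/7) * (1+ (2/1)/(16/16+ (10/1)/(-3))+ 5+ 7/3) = 4082/147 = 27.77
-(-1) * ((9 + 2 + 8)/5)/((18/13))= 247/90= 2.74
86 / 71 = 1.21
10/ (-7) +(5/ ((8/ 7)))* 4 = 225/ 14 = 16.07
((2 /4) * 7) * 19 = 133 /2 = 66.50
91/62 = 1.47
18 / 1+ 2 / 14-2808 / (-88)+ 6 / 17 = 65980 / 1309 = 50.40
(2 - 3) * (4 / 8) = -1 / 2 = -0.50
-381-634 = -1015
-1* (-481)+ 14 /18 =4336 /9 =481.78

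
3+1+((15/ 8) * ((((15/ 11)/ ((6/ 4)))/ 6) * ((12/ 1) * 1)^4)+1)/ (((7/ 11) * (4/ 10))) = 324111/ 14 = 23150.79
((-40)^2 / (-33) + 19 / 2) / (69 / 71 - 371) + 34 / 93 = 25314629 / 53752512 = 0.47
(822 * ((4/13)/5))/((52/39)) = 2466/65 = 37.94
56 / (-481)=-56 / 481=-0.12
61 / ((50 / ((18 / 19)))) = 1.16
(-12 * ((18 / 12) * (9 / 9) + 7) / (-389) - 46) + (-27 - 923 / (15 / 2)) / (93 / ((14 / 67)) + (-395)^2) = -584634516226 / 12782040135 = -45.74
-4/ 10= -2/ 5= -0.40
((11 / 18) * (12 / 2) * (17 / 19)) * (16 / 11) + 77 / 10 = 7109 / 570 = 12.47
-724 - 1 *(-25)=-699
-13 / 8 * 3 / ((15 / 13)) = -169 / 40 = -4.22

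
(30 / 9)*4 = 40 / 3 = 13.33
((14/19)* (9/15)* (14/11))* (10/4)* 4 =1176/209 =5.63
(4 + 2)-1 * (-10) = 16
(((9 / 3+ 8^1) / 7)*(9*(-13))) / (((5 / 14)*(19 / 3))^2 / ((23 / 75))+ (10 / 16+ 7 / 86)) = -213837624 / 20225333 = -10.57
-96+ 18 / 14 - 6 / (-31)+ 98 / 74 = -748274 / 8029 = -93.20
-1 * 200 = -200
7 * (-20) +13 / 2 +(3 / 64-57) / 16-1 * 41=-182333 / 1024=-178.06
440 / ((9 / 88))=4302.22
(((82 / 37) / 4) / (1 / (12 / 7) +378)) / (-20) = -123 / 1680910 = -0.00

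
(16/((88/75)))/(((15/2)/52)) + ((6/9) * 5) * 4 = 3560/33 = 107.88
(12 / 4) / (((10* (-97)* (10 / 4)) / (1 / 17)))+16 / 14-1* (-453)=131054254 / 288575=454.14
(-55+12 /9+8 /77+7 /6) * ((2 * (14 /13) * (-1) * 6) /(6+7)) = 96828 /1859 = 52.09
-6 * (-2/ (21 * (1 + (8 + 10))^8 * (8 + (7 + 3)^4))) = 1/ 297450123100074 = 0.00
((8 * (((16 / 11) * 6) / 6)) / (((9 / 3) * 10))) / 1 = 64 / 165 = 0.39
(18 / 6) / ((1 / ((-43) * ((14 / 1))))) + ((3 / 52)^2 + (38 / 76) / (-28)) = -34184243 / 18928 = -1806.01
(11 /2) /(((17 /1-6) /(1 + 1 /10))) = 11 /20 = 0.55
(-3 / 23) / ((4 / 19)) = -57 / 92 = -0.62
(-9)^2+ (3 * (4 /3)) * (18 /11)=963 /11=87.55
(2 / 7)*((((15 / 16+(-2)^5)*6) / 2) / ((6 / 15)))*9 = -9585 / 16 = -599.06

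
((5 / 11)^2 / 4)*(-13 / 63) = -325 / 30492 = -0.01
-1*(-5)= 5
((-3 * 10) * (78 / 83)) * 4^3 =-149760 / 83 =-1804.34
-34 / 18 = -17 / 9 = -1.89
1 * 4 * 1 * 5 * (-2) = -40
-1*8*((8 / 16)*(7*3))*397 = -33348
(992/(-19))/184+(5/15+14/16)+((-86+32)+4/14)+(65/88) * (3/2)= -83473883/1615152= -51.68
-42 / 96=-0.44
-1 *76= -76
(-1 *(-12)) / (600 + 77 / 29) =348 / 17477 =0.02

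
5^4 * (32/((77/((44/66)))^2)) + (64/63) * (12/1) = 730496/53361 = 13.69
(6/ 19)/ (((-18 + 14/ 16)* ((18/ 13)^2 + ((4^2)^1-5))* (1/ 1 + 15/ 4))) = -32448/ 107964631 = -0.00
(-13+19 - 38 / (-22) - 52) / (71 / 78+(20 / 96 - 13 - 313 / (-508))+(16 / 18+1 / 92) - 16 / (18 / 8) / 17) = 7545083208 / 1837807477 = 4.11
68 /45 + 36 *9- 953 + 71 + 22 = -24052 /45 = -534.49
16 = 16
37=37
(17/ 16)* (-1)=-17/ 16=-1.06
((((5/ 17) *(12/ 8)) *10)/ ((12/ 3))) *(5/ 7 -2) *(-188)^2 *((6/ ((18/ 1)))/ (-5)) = 397620/ 119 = 3341.34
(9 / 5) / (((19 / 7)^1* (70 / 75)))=27 / 38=0.71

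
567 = 567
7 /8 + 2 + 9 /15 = 139 /40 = 3.48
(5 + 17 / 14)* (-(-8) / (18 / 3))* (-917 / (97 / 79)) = -600242 / 97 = -6188.06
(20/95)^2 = 16/361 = 0.04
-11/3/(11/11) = -11/3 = -3.67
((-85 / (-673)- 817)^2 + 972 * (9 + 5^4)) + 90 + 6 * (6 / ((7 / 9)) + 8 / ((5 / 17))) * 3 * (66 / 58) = 590438615408442 / 459722935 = 1284335.78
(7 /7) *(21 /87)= 7 /29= 0.24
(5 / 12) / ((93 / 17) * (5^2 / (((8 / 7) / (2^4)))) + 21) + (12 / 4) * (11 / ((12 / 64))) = 69499669 / 394884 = 176.00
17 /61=0.28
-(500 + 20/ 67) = -33520/ 67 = -500.30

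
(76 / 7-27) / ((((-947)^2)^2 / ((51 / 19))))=-5763 / 106967428869973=-0.00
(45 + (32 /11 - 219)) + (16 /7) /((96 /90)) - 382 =-42423 /77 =-550.95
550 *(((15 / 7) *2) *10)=165000 / 7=23571.43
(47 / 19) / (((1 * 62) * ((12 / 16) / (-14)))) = -1316 / 1767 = -0.74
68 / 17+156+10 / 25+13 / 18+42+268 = 42401 / 90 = 471.12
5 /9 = 0.56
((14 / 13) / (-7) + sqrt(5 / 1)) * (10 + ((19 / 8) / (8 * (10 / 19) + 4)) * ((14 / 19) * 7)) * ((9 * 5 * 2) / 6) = -35855 / 1352 + 35855 * sqrt(5) / 208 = 358.93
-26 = -26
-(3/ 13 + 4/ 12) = -22/ 39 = -0.56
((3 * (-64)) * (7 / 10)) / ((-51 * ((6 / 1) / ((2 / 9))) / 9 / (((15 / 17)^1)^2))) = 3360 / 4913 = 0.68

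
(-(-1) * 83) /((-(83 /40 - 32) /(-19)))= -3320 /63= -52.70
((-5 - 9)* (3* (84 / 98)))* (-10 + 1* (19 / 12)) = 303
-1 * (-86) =86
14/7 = 2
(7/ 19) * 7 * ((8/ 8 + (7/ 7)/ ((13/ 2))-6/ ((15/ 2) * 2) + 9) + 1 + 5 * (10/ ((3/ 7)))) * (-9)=-3652509/ 1235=-2957.50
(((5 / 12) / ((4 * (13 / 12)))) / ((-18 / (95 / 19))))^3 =-15625 / 820025856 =-0.00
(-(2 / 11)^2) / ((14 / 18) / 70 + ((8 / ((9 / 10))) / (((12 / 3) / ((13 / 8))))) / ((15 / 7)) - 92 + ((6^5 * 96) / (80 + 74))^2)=-26460 / 18807327102601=-0.00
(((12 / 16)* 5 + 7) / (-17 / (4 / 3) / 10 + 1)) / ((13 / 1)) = -430 / 143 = -3.01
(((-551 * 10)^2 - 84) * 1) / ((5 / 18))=109296057.60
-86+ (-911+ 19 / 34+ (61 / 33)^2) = -36767717 / 37026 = -993.02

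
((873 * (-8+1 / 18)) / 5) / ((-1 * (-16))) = -13871 / 160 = -86.69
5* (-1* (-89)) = 445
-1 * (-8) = 8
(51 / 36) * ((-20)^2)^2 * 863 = 586840000 / 3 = 195613333.33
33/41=0.80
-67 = -67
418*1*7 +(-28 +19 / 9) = 26101 / 9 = 2900.11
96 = 96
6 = 6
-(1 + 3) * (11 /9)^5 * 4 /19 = -2576816 /1121931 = -2.30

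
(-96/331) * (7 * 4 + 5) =-3168/331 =-9.57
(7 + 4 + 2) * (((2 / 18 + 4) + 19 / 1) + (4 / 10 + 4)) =16094 / 45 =357.64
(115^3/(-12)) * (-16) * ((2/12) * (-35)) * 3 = -106461250/3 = -35487083.33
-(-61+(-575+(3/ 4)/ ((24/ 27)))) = 20325/ 32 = 635.16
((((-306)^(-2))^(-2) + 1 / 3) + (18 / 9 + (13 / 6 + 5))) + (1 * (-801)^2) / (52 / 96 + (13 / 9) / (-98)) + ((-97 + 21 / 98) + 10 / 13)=114109930406905 / 13013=8768918036.34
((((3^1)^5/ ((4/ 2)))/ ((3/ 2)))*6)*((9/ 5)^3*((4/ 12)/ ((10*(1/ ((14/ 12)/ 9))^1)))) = 12.25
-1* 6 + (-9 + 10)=-5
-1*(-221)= 221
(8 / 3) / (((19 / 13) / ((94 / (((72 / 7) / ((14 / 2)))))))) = 59878 / 513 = 116.72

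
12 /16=3 /4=0.75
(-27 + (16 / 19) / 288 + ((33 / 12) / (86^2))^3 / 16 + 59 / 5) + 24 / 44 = -57086728346496892249 / 3896273762768977920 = -14.65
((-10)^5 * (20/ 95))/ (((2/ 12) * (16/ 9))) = -1350000/ 19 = -71052.63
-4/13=-0.31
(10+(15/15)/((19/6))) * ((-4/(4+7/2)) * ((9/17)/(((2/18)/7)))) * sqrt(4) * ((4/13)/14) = -169344/20995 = -8.07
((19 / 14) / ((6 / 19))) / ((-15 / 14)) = -361 / 90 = -4.01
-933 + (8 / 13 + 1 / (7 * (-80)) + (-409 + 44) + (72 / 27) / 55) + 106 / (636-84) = -2389135181 / 1841840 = -1297.15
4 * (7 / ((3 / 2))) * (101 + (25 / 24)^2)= 411607 / 216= 1905.59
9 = 9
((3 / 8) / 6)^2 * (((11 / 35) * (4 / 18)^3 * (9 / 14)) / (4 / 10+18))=11 / 23369472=0.00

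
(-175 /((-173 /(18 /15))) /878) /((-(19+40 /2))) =-35 /987311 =-0.00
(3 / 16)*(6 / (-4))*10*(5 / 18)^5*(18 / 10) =-0.01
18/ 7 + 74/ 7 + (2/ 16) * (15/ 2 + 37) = 2095/ 112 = 18.71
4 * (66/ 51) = 88/ 17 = 5.18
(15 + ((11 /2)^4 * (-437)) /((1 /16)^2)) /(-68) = 102369857 /68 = 1505439.07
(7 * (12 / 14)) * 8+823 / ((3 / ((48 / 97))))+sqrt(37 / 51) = sqrt(1887) / 51+17824 / 97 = 184.60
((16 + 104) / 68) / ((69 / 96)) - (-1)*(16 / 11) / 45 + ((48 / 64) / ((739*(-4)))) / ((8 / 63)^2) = 362030547301 / 146462469120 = 2.47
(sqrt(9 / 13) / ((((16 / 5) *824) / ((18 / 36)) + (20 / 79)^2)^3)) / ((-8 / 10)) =-151929659700625 *sqrt(13) / 77248853252061722672283648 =-0.00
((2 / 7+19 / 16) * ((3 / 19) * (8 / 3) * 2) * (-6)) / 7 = -990 / 931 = -1.06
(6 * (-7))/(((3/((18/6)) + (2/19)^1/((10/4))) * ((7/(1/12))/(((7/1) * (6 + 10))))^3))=-85120/891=-95.53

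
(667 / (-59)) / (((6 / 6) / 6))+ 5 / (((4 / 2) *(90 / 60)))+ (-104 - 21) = -33836 / 177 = -191.16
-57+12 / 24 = -113 / 2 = -56.50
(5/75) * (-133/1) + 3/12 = -517/60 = -8.62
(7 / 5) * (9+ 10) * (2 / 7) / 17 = 38 / 85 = 0.45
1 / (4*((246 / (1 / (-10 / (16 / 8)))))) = -1 / 4920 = -0.00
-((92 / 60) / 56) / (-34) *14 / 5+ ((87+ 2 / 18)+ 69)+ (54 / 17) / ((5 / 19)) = 5146429 / 30600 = 168.18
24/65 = 0.37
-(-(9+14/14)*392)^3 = 60236288000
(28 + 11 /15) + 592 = 9311 /15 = 620.73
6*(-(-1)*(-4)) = -24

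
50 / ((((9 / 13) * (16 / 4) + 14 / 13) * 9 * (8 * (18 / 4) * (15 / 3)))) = 13 / 1620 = 0.01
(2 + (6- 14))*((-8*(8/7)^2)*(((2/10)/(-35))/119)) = -3072/1020425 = -0.00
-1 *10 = -10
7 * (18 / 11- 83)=-6265 / 11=-569.55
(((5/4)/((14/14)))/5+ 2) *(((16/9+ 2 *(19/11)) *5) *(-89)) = -115255/22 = -5238.86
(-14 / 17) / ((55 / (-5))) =0.07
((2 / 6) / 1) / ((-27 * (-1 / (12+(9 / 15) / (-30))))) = 599 / 4050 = 0.15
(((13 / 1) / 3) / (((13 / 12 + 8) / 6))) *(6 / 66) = 312 / 1199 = 0.26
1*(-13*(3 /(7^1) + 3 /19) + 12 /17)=-15642 /2261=-6.92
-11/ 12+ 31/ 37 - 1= -479/ 444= -1.08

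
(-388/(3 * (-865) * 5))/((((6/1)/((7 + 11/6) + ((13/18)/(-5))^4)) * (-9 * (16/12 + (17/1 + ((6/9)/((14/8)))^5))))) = -944882908243519/3542687365687875000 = -0.00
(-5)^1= -5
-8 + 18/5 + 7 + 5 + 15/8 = 379/40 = 9.48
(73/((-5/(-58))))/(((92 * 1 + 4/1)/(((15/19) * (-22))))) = -23287/152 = -153.20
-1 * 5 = -5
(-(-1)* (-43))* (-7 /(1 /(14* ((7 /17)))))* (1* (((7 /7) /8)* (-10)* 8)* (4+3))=-2064860 /17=-121462.35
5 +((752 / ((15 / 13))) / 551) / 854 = 5.00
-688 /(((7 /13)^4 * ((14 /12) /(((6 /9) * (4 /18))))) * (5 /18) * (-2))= 157199744 /84035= 1870.65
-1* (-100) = 100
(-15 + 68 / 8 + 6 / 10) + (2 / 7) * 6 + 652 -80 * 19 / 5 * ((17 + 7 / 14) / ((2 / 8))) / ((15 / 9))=-848413 / 70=-12120.19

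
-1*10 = -10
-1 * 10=-10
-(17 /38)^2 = -289 /1444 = -0.20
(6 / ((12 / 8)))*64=256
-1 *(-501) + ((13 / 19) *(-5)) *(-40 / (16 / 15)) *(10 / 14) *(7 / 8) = 176679 / 304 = 581.18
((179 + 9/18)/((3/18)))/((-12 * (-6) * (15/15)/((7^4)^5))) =1193559316701779514.96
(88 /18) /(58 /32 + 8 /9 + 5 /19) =13376 /8111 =1.65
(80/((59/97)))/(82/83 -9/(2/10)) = -644080/215527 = -2.99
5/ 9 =0.56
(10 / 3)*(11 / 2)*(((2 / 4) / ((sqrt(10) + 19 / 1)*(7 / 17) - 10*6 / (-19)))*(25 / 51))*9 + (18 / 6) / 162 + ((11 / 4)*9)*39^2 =16812145802605 / 446555484 - 3474625*sqrt(10) / 24808638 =37648.06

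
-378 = -378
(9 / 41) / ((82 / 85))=765 / 3362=0.23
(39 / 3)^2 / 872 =169 / 872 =0.19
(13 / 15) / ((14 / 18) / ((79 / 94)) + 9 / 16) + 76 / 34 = 4054162 / 1438795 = 2.82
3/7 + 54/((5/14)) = 5307/35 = 151.63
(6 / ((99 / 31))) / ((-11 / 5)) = -310 / 363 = -0.85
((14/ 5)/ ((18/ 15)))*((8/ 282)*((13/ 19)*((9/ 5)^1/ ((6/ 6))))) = 0.08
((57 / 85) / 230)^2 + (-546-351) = -342835639251 / 382202500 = -897.00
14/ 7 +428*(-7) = -2994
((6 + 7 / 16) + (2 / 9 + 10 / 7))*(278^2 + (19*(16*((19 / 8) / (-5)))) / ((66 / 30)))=384731917 / 616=624564.80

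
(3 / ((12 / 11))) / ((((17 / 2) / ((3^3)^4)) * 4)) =42984.20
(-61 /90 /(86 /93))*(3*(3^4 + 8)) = -168299 /860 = -195.70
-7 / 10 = -0.70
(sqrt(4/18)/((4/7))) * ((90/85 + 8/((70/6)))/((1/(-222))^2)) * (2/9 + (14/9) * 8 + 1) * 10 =116523804 * sqrt(2)/17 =9693502.59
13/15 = 0.87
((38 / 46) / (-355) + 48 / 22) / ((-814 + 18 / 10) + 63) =-195751 / 67289398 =-0.00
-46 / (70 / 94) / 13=-2162 / 455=-4.75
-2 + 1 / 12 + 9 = 7.08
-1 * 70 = -70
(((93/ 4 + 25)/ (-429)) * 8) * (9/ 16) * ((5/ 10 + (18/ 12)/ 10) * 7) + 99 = 170187/ 1760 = 96.70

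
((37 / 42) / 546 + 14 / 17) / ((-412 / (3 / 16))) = -321677 / 856617216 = -0.00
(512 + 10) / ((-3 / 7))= -1218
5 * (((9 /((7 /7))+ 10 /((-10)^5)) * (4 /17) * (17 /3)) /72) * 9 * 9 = 67.50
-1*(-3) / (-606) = -1 / 202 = -0.00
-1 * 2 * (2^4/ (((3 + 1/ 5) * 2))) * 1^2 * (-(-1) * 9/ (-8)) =45/ 8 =5.62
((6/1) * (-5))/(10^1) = -3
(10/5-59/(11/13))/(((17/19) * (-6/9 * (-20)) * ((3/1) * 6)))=-2831/8976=-0.32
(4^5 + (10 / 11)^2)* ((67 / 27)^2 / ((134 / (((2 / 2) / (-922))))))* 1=-2077067 / 40664349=-0.05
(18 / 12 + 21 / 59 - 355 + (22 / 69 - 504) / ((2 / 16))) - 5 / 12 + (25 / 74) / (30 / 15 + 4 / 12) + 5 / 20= -9241962563 / 2108778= -4382.62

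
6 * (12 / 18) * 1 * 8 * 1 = 32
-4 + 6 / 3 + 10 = 8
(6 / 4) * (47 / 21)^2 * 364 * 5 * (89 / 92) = 12779065 / 966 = 13228.85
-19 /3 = -6.33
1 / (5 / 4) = 4 / 5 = 0.80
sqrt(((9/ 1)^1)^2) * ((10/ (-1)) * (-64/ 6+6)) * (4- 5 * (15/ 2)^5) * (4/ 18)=-132886145/ 12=-11073845.42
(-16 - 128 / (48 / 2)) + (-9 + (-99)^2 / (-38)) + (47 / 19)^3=-273.12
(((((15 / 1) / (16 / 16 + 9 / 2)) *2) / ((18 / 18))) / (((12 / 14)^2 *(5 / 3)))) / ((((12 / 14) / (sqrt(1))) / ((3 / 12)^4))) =343 / 16896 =0.02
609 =609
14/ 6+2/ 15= 37/ 15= 2.47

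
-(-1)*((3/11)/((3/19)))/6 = 19/66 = 0.29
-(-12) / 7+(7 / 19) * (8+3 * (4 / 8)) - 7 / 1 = -25 / 14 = -1.79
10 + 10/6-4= 23/3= 7.67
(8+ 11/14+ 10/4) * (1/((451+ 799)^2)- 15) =-1851562421/10937500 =-169.29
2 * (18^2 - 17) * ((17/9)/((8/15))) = 26095/12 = 2174.58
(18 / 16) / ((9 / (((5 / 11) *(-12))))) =-15 / 22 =-0.68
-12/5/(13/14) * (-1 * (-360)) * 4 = -48384/13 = -3721.85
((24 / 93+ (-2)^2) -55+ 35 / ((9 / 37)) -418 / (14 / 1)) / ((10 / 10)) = 123605 / 1953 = 63.29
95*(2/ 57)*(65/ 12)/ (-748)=-325/ 13464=-0.02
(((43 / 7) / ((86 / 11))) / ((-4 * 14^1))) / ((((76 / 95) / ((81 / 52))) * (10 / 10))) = -4455 / 163072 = -0.03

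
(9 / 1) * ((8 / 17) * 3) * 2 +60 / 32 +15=5751 / 136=42.29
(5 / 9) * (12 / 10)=2 / 3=0.67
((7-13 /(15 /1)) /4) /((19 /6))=46 /95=0.48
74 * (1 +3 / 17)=87.06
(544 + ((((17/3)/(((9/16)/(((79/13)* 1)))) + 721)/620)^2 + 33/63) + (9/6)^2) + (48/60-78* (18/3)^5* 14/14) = -200887589407358093/331509250800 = -605978.83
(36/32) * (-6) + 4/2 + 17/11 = -141/44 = -3.20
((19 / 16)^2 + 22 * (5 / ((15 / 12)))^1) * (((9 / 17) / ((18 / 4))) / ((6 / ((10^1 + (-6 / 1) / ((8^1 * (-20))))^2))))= 14759033201 / 83558400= 176.63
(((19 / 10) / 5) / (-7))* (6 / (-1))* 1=57 / 175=0.33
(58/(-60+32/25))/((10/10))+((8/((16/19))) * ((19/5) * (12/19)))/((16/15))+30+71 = 356393/2936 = 121.39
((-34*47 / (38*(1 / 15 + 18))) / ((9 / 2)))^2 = 63840100 / 238609809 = 0.27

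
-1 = -1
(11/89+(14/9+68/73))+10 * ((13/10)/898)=137842543/52508754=2.63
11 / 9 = 1.22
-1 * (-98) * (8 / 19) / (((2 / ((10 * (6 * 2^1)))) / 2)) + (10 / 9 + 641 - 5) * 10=11322.69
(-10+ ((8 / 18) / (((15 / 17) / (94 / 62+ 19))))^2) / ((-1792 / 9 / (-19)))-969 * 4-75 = -763667829943 / 193737600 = -3941.76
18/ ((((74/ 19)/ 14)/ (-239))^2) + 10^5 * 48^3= 15158232240642/ 1369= 11072485201.35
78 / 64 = 39 / 32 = 1.22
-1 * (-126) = 126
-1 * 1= -1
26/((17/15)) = 390/17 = 22.94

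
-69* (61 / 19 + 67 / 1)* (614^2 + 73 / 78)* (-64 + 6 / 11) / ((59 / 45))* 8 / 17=41596179629.32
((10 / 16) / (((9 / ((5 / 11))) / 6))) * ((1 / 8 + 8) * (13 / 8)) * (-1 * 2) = -5.00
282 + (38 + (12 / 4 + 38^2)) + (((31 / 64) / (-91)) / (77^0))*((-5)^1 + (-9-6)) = 2572907 / 1456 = 1767.11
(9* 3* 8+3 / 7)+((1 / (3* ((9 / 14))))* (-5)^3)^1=28655 / 189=151.61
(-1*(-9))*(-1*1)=-9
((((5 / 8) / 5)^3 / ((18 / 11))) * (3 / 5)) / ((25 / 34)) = 187 / 192000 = 0.00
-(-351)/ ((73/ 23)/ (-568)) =-4585464/ 73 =-62814.58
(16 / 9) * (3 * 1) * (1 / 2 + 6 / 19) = 4.35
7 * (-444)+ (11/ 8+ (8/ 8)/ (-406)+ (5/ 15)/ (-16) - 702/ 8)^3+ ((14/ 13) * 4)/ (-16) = -7793970817432809605/ 12026940936192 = -648042.66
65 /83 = 0.78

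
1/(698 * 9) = 1/6282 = 0.00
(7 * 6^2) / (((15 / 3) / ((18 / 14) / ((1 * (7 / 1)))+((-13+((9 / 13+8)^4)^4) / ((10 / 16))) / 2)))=4986704891708560272919521143458872468 / 116447906607056472175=42823482508240964.46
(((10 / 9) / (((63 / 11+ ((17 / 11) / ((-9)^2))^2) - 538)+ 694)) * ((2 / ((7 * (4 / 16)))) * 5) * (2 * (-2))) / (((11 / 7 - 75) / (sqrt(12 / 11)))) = 0.00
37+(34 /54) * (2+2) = 1067 /27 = 39.52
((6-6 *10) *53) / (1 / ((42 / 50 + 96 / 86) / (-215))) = 6018786 / 231125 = 26.04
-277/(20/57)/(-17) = 15789/340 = 46.44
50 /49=1.02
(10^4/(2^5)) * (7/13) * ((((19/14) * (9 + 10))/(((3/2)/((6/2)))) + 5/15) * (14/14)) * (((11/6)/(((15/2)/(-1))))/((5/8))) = -1199000/351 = -3415.95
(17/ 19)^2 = 289/ 361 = 0.80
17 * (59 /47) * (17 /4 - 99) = -380137 /188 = -2022.01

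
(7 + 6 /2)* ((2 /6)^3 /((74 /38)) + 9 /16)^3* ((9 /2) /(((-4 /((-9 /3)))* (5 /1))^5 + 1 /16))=4015301736875 /5975299373596416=0.00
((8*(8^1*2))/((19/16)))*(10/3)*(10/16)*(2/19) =25600/1083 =23.64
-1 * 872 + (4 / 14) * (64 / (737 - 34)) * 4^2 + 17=-4205407 / 4921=-854.58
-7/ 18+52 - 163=-2005/ 18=-111.39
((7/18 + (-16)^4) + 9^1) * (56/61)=33034876/549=60172.82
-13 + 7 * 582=4061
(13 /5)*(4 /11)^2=208 /605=0.34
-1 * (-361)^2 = -130321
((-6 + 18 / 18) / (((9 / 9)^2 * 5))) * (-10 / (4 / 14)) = 35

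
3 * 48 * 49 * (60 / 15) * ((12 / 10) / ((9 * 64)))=294 / 5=58.80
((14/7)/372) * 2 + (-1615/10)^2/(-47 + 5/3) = -575.33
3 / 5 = 0.60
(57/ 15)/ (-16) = -19/ 80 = -0.24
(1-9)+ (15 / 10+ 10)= 7 / 2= 3.50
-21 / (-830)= 21 / 830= 0.03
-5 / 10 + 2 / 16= -3 / 8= -0.38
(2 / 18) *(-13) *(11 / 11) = -13 / 9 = -1.44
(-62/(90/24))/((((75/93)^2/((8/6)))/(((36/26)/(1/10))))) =-3813248/8125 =-469.32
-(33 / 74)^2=-1089 / 5476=-0.20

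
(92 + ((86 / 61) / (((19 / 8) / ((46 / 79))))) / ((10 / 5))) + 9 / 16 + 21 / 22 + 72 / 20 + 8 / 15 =23645926477 / 241721040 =97.82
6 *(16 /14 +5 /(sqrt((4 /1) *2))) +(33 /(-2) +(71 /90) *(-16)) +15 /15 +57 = 15 *sqrt(2) /2 +22513 /630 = 46.34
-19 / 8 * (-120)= 285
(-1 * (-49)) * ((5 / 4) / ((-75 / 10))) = -49 / 6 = -8.17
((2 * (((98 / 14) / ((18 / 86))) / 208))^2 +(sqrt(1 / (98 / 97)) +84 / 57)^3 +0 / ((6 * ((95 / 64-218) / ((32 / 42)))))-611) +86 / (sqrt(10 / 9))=-25378058355179 / 42063997248 +265513 * sqrt(194) / 495292 +129 * sqrt(10) / 5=-514.27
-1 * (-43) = 43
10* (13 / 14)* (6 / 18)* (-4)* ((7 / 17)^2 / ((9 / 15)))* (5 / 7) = -6500 / 2601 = -2.50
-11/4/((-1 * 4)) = 11/16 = 0.69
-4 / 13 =-0.31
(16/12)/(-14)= -2/21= -0.10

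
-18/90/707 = -1/3535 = -0.00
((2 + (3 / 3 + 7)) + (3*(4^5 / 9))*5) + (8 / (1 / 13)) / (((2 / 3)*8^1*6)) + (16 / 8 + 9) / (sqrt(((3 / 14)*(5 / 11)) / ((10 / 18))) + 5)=79004537 / 45876-33*sqrt(462) / 3823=1721.95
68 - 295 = -227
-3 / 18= -1 / 6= -0.17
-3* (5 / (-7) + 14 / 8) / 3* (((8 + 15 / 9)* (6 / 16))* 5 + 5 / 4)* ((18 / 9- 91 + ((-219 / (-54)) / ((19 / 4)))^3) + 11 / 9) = 979449878315 / 560023632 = 1748.94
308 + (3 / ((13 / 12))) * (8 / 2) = 4148 / 13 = 319.08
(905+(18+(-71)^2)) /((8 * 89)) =8.38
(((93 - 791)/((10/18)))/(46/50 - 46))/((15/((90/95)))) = 37692/21413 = 1.76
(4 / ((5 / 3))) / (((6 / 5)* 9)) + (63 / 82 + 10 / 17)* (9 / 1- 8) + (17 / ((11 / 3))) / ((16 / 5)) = 3342631 / 1104048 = 3.03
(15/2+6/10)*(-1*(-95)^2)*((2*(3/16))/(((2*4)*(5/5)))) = -438615/128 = -3426.68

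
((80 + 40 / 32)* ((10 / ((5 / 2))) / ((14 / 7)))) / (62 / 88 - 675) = -7150 / 29669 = -0.24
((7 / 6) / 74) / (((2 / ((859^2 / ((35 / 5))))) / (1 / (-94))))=-737881 / 83472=-8.84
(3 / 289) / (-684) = -1 / 65892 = -0.00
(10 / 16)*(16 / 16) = 5 / 8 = 0.62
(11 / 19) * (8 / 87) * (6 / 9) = 176 / 4959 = 0.04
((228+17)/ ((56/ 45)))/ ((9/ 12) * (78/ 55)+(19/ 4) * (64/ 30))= 51975/ 2956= 17.58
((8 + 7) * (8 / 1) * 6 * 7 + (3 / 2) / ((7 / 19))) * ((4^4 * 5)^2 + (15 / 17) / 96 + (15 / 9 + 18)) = 62940953544029 / 7616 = 8264305875.00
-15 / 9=-5 / 3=-1.67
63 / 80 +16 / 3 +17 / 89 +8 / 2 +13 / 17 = 4022117 / 363120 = 11.08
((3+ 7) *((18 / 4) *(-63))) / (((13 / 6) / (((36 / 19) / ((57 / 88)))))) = -17962560 / 4693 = -3827.52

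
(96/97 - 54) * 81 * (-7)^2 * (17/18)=-19274787/97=-198709.14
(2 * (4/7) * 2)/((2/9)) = 72/7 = 10.29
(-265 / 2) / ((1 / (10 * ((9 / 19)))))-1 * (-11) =-11716 / 19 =-616.63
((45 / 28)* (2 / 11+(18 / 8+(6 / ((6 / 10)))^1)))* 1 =24615 / 1232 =19.98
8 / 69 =0.12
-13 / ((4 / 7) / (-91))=8281 / 4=2070.25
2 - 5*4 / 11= 2 / 11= 0.18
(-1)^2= 1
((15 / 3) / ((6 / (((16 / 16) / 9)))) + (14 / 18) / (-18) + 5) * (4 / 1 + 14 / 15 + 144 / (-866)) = 12663458 / 526095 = 24.07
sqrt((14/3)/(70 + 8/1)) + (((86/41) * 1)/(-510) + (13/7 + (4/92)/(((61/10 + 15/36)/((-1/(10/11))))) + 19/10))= sqrt(91)/39 + 290027839/77429730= 3.99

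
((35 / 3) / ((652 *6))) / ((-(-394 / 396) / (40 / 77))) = 50 / 32111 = 0.00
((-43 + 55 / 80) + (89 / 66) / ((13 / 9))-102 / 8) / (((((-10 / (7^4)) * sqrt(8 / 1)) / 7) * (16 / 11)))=2081496529 * sqrt(2) / 133120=22112.99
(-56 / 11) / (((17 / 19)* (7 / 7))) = -1064 / 187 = -5.69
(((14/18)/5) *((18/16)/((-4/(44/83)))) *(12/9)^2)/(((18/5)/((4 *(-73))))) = 22484/6723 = 3.34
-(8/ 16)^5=-1/ 32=-0.03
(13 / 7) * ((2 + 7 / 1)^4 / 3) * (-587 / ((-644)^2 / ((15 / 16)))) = -250334955 / 46450432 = -5.39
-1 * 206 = -206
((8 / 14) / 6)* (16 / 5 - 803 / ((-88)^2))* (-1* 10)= -519 / 176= -2.95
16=16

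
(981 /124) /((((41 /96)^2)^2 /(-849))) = -17684860502016 /87598591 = -201885.22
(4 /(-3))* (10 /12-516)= 6182 /9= 686.89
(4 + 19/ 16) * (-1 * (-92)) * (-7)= -13363/ 4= -3340.75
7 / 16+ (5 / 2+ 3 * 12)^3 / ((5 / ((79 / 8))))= 36066247 / 320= 112707.02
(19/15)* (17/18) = 323/270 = 1.20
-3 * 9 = -27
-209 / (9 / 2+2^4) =-418 / 41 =-10.20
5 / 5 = 1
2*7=14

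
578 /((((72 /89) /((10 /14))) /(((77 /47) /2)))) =1414655 /3384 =418.04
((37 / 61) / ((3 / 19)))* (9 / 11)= 2109 / 671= 3.14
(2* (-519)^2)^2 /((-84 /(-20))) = 483702322140 /7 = 69100331734.29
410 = 410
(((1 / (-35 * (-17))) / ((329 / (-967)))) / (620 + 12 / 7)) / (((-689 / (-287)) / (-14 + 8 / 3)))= 0.00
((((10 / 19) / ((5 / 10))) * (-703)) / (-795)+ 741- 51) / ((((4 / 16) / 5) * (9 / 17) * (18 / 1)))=18675860 / 12879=1450.10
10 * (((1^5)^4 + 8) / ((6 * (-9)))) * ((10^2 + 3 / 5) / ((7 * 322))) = -503 / 6762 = -0.07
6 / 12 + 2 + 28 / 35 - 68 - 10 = -747 / 10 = -74.70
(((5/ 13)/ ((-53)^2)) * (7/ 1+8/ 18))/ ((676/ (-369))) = -13735/ 24685492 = -0.00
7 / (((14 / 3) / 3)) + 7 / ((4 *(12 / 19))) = 349 / 48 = 7.27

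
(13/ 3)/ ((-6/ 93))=-403/ 6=-67.17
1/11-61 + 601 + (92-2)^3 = 8024941/11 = 729540.09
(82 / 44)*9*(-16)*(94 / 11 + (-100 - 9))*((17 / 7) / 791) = 55453320 / 669977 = 82.77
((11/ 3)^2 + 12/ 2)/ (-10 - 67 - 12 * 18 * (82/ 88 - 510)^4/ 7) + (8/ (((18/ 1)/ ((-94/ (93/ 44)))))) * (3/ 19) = -22487894765338964061056/ 7205532528451611168459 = -3.12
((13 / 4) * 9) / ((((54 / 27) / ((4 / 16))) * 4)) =0.91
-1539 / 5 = -307.80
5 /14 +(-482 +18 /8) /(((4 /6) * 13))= -40039 /728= -55.00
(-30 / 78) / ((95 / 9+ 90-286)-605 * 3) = 45 / 234052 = 0.00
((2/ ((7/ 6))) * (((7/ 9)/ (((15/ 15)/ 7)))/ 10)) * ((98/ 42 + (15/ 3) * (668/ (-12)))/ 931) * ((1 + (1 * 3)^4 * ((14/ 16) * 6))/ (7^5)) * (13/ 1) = -203918/ 2235331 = -0.09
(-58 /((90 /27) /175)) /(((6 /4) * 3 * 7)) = -290 /3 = -96.67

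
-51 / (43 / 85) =-4335 / 43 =-100.81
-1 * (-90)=90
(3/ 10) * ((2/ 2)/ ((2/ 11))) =33/ 20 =1.65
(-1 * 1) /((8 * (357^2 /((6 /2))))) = -1 /339864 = -0.00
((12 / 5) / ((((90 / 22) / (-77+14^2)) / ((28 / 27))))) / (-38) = -73304 / 38475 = -1.91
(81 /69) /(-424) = -27 /9752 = -0.00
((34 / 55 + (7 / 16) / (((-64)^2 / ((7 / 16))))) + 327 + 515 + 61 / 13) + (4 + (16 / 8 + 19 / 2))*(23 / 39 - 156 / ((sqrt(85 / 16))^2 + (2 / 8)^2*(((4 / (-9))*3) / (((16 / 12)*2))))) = 896541498001 / 2249195520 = 398.61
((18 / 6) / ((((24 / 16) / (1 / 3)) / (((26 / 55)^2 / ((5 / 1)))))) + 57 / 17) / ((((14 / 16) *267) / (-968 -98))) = -22252613552 / 1441699875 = -15.43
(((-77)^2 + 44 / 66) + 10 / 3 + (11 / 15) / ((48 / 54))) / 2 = 237353 / 80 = 2966.91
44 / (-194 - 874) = -11 / 267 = -0.04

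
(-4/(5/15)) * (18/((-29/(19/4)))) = 1026/29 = 35.38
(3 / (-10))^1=-3 / 10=-0.30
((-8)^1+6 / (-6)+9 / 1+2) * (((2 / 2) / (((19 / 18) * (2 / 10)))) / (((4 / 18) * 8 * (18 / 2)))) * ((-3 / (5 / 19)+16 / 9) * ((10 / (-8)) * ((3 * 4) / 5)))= 1299 / 76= 17.09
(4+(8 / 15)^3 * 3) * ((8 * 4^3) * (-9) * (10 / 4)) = -1283072 / 25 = -51322.88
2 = 2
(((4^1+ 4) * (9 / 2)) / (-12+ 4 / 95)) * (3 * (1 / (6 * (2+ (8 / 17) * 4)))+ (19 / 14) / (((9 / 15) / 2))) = -1225215 / 87472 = -14.01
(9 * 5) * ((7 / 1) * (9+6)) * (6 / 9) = 3150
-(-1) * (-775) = -775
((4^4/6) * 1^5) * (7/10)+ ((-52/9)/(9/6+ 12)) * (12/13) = 11936/405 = 29.47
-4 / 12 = -1 / 3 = -0.33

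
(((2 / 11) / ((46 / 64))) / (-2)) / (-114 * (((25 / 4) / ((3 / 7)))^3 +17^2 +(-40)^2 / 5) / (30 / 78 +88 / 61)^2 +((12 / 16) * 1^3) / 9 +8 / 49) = 841300992 / 842688055194887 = 0.00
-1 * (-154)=154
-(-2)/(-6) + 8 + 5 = 38/3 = 12.67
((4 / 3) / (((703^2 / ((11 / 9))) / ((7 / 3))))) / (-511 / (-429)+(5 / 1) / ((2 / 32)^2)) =44044 / 7334079845733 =0.00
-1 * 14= -14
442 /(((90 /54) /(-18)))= -23868 /5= -4773.60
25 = 25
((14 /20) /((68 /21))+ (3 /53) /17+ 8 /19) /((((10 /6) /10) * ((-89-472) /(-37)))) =16229273 /64025060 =0.25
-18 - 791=-809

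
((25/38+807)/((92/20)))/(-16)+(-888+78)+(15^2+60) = -535.97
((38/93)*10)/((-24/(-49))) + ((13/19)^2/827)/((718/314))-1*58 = -2969790732043/59805532134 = -49.66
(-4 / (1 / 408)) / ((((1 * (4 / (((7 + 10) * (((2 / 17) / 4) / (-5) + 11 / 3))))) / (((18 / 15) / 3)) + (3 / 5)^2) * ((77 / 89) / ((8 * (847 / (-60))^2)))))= -421094262512 / 72909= -5775614.29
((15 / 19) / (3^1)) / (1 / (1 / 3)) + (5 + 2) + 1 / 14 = 5713 / 798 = 7.16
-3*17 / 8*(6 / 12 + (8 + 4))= -1275 / 16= -79.69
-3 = -3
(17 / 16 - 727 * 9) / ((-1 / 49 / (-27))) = -138479733 / 16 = -8654983.31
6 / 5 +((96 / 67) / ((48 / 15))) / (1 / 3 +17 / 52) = 64806 / 34505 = 1.88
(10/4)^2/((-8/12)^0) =25/4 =6.25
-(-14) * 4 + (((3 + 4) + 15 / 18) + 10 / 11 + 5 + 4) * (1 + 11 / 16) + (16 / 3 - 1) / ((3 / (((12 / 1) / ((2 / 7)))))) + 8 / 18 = 465859 / 3168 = 147.05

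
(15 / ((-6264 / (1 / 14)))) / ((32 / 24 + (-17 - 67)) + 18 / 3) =1 / 448224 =0.00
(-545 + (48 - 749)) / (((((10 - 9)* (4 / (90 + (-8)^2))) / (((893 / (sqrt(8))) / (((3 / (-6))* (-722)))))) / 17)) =-38328829* sqrt(2) / 76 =-713225.66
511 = 511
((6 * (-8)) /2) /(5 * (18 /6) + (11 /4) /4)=-384 /251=-1.53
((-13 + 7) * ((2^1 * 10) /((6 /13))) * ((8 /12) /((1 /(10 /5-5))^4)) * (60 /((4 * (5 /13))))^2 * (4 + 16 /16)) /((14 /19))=-1014354900 /7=-144907842.86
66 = 66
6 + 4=10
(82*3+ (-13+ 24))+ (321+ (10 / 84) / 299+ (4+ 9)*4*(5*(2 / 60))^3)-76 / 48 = 130350037 / 226044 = 576.66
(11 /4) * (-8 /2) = -11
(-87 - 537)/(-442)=24/17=1.41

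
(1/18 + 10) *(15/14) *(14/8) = 18.85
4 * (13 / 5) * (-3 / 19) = -156 / 95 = -1.64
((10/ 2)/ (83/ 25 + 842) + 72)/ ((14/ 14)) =1521701/ 21133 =72.01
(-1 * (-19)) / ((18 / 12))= 38 / 3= 12.67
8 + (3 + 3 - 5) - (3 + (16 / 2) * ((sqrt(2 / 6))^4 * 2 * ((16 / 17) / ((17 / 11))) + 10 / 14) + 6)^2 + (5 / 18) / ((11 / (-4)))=-877496608034 / 3646443339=-240.64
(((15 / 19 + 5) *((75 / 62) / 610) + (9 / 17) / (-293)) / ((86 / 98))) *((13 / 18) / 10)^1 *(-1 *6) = -0.00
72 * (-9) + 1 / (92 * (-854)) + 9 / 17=-864797993 / 1335656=-647.47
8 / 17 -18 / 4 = -137 / 34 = -4.03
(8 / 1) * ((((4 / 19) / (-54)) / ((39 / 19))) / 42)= -8 / 22113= -0.00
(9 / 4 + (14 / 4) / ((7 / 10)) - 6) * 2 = 5 / 2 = 2.50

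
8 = 8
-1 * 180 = -180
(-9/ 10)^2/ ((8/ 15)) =243/ 160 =1.52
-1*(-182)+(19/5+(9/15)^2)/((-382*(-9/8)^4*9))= 51316320458/281958975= 182.00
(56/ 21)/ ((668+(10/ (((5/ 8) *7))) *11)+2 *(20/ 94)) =329/ 85569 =0.00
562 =562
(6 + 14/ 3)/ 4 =8/ 3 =2.67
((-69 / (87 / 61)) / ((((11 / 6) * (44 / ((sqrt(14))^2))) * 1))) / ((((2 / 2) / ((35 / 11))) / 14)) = -14436870 / 38599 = -374.02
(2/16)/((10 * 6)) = 1/480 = 0.00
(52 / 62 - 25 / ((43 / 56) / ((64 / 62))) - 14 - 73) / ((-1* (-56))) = -159653 / 74648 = -2.14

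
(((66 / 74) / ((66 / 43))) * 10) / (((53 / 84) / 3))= 54180 / 1961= 27.63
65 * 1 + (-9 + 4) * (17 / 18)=1085 / 18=60.28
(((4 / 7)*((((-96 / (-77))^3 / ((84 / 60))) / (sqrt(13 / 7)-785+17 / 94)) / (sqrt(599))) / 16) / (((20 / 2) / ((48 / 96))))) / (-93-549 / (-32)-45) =5211684864*sqrt(54509) / 658020789459860643885145+584318582784*sqrt(599) / 13428995703262462120105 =0.00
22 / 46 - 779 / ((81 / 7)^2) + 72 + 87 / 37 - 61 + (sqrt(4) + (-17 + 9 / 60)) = -6.84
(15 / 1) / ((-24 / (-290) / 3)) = 2175 / 4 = 543.75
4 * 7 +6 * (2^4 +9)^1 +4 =182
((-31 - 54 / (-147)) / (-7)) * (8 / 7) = 12008 / 2401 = 5.00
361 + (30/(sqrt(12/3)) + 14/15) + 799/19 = 119411/285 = 418.99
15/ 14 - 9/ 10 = 6/ 35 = 0.17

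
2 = 2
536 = 536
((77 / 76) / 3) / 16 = 77 / 3648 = 0.02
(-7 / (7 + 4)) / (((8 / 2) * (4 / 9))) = -63 / 176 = -0.36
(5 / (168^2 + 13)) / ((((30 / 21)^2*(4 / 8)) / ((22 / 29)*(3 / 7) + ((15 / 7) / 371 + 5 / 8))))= 575933 / 3472021520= 0.00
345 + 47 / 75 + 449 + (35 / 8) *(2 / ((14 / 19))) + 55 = 861.50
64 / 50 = 32 / 25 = 1.28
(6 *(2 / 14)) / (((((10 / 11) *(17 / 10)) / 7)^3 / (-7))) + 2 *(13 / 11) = -30003440 / 54043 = -555.18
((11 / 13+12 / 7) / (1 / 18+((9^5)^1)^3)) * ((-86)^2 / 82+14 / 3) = 16311864 / 13827236649212441273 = 0.00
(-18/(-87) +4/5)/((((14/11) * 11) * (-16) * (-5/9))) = 657/81200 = 0.01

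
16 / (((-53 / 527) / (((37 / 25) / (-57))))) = 311984 / 75525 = 4.13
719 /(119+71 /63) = 45297 /7568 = 5.99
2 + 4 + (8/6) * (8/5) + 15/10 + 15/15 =319/30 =10.63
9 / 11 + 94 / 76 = 859 / 418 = 2.06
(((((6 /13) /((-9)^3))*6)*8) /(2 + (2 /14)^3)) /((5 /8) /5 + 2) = -87808 /12297987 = -0.01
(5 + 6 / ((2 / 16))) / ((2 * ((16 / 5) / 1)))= 265 / 32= 8.28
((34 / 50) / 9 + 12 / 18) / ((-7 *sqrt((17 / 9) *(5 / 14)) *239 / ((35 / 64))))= -167 *sqrt(1190) / 19502400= -0.00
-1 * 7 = -7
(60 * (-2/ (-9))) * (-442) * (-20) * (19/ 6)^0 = 353600/ 3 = 117866.67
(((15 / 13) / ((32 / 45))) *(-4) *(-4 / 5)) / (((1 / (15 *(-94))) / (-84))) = 7994700 / 13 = 614976.92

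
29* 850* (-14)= -345100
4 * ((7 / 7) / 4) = 1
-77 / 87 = -0.89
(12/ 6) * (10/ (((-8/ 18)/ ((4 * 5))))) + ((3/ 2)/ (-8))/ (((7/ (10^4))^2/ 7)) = -18756300/ 7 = -2679471.43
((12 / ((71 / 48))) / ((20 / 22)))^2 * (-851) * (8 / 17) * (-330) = 10524420.83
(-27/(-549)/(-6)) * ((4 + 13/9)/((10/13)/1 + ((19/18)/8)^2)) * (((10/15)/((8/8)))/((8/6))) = -366912/12935233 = -0.03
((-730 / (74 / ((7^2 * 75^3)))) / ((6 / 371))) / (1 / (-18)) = 8397845859375 / 37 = 226968807010.14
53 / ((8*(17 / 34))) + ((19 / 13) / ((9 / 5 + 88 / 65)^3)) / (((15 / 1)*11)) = 602726989 / 45487860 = 13.25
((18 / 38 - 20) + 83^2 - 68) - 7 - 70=127765 / 19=6724.47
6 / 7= 0.86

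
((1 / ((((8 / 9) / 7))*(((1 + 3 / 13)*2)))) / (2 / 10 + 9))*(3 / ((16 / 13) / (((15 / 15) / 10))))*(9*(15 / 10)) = 862407 / 753664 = 1.14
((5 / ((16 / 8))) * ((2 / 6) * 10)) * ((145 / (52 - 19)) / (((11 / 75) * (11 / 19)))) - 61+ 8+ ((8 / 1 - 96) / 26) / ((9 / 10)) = 374.46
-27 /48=-9 /16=-0.56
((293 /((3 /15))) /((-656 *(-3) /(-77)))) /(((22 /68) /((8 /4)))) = -174335 /492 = -354.34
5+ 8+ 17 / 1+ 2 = 32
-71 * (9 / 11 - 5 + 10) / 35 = -4544 / 385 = -11.80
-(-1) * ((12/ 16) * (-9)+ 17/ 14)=-155/ 28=-5.54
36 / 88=9 / 22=0.41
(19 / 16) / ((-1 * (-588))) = 19 / 9408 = 0.00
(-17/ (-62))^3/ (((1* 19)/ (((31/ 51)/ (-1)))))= -289/ 438216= -0.00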